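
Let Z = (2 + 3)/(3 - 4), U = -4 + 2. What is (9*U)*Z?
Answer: 90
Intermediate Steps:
U = -2
Z = -5 (Z = 5/(-1) = 5*(-1) = -5)
(9*U)*Z = (9*(-2))*(-5) = -18*(-5) = 90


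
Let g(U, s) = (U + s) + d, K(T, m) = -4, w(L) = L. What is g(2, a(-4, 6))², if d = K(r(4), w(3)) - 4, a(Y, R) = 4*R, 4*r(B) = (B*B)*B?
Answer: 324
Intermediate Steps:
r(B) = B³/4 (r(B) = ((B*B)*B)/4 = (B²*B)/4 = B³/4)
d = -8 (d = -4 - 4 = -8)
g(U, s) = -8 + U + s (g(U, s) = (U + s) - 8 = -8 + U + s)
g(2, a(-4, 6))² = (-8 + 2 + 4*6)² = (-8 + 2 + 24)² = 18² = 324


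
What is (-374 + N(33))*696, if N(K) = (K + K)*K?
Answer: 1255584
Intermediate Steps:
N(K) = 2*K² (N(K) = (2*K)*K = 2*K²)
(-374 + N(33))*696 = (-374 + 2*33²)*696 = (-374 + 2*1089)*696 = (-374 + 2178)*696 = 1804*696 = 1255584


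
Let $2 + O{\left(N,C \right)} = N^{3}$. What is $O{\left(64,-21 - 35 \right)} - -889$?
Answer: $263031$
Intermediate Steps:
$O{\left(N,C \right)} = -2 + N^{3}$
$O{\left(64,-21 - 35 \right)} - -889 = \left(-2 + 64^{3}\right) - -889 = \left(-2 + 262144\right) + 889 = 262142 + 889 = 263031$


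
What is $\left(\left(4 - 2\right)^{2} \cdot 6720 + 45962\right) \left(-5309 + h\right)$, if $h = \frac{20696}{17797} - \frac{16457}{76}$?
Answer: $- \frac{20933998169777}{52022} \approx -4.0241 \cdot 10^{8}$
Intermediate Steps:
$h = - \frac{22408641}{104044}$ ($h = 20696 \cdot \frac{1}{17797} - \frac{16457}{76} = \frac{1592}{1369} - \frac{16457}{76} = - \frac{22408641}{104044} \approx -215.38$)
$\left(\left(4 - 2\right)^{2} \cdot 6720 + 45962\right) \left(-5309 + h\right) = \left(\left(4 - 2\right)^{2} \cdot 6720 + 45962\right) \left(-5309 - \frac{22408641}{104044}\right) = \left(2^{2} \cdot 6720 + 45962\right) \left(- \frac{574778237}{104044}\right) = \left(4 \cdot 6720 + 45962\right) \left(- \frac{574778237}{104044}\right) = \left(26880 + 45962\right) \left(- \frac{574778237}{104044}\right) = 72842 \left(- \frac{574778237}{104044}\right) = - \frac{20933998169777}{52022}$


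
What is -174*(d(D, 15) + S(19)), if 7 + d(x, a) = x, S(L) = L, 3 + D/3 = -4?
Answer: 1566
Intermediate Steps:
D = -21 (D = -9 + 3*(-4) = -9 - 12 = -21)
d(x, a) = -7 + x
-174*(d(D, 15) + S(19)) = -174*((-7 - 21) + 19) = -174*(-28 + 19) = -174*(-9) = 1566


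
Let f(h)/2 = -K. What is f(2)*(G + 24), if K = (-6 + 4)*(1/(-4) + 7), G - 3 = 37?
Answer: 1728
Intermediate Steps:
G = 40 (G = 3 + 37 = 40)
K = -27/2 (K = -2*(-¼ + 7) = -2*27/4 = -27/2 ≈ -13.500)
f(h) = 27 (f(h) = 2*(-1*(-27/2)) = 2*(27/2) = 27)
f(2)*(G + 24) = 27*(40 + 24) = 27*64 = 1728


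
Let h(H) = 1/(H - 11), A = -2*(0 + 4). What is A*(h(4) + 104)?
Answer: -5816/7 ≈ -830.86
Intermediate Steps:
A = -8 (A = -2*4 = -8)
h(H) = 1/(-11 + H)
A*(h(4) + 104) = -8*(1/(-11 + 4) + 104) = -8*(1/(-7) + 104) = -8*(-1/7 + 104) = -8*727/7 = -5816/7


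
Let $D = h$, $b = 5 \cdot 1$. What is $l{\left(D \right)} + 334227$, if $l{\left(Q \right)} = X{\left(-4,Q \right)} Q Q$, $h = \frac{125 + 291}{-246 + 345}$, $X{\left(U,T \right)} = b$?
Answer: $\frac{3276624107}{9801} \approx 3.3432 \cdot 10^{5}$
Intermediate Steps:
$b = 5$
$X{\left(U,T \right)} = 5$
$h = \frac{416}{99} \approx 4.202$
$D = \frac{416}{99} \approx 4.202$
$l{\left(Q \right)} = 5 Q^{2}$ ($l{\left(Q \right)} = 5 Q Q = 5 Q^{2}$)
$l{\left(D \right)} + 334227 = 5 \left(\frac{416}{99}\right)^{2} + 334227 = 5 \cdot \frac{173056}{9801} + 334227 = \frac{865280}{9801} + 334227 = \frac{3276624107}{9801}$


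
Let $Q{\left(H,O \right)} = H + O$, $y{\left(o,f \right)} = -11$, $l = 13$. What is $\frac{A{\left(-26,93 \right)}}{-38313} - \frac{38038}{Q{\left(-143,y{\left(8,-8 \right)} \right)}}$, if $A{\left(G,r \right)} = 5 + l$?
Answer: $\frac{1051477}{4257} \approx 247.0$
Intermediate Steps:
$A{\left(G,r \right)} = 18$ ($A{\left(G,r \right)} = 5 + 13 = 18$)
$\frac{A{\left(-26,93 \right)}}{-38313} - \frac{38038}{Q{\left(-143,y{\left(8,-8 \right)} \right)}} = \frac{18}{-38313} - \frac{38038}{-143 - 11} = 18 \left(- \frac{1}{38313}\right) - \frac{38038}{-154} = - \frac{2}{4257} - -247 = - \frac{2}{4257} + 247 = \frac{1051477}{4257}$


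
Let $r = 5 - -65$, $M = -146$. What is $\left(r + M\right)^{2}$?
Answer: $5776$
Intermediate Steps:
$r = 70$ ($r = 5 + 65 = 70$)
$\left(r + M\right)^{2} = \left(70 - 146\right)^{2} = \left(-76\right)^{2} = 5776$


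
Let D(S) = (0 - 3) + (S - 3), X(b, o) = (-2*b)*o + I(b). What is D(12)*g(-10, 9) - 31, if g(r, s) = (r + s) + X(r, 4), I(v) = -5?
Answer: 413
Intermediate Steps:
X(b, o) = -5 - 2*b*o (X(b, o) = (-2*b)*o - 5 = -2*b*o - 5 = -5 - 2*b*o)
g(r, s) = -5 + s - 7*r (g(r, s) = (r + s) + (-5 - 2*r*4) = (r + s) + (-5 - 8*r) = -5 + s - 7*r)
D(S) = -6 + S (D(S) = -3 + (-3 + S) = -6 + S)
D(12)*g(-10, 9) - 31 = (-6 + 12)*(-5 + 9 - 7*(-10)) - 31 = 6*(-5 + 9 + 70) - 31 = 6*74 - 31 = 444 - 31 = 413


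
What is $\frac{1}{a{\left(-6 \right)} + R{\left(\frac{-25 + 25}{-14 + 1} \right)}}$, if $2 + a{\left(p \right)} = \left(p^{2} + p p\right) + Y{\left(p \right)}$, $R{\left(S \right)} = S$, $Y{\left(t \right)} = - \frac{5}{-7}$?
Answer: $\frac{7}{495} \approx 0.014141$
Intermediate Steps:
$Y{\left(t \right)} = \frac{5}{7}$ ($Y{\left(t \right)} = \left(-5\right) \left(- \frac{1}{7}\right) = \frac{5}{7}$)
$a{\left(p \right)} = - \frac{9}{7} + 2 p^{2}$ ($a{\left(p \right)} = -2 + \left(\left(p^{2} + p p\right) + \frac{5}{7}\right) = -2 + \left(\left(p^{2} + p^{2}\right) + \frac{5}{7}\right) = -2 + \left(2 p^{2} + \frac{5}{7}\right) = -2 + \left(\frac{5}{7} + 2 p^{2}\right) = - \frac{9}{7} + 2 p^{2}$)
$\frac{1}{a{\left(-6 \right)} + R{\left(\frac{-25 + 25}{-14 + 1} \right)}} = \frac{1}{\left(- \frac{9}{7} + 2 \left(-6\right)^{2}\right) + \frac{-25 + 25}{-14 + 1}} = \frac{1}{\left(- \frac{9}{7} + 2 \cdot 36\right) + \frac{0}{-13}} = \frac{1}{\left(- \frac{9}{7} + 72\right) + 0 \left(- \frac{1}{13}\right)} = \frac{1}{\frac{495}{7} + 0} = \frac{1}{\frac{495}{7}} = \frac{7}{495}$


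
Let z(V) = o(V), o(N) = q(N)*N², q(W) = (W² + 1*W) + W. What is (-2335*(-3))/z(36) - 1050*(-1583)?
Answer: 982290760735/590976 ≈ 1.6622e+6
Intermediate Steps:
q(W) = W² + 2*W (q(W) = (W² + W) + W = (W + W²) + W = W² + 2*W)
o(N) = N³*(2 + N) (o(N) = (N*(2 + N))*N² = N³*(2 + N))
z(V) = V³*(2 + V)
(-2335*(-3))/z(36) - 1050*(-1583) = (-2335*(-3))/((36³*(2 + 36))) - 1050*(-1583) = (-467*(-15))/((46656*38)) + 1662150 = 7005/1772928 + 1662150 = 7005*(1/1772928) + 1662150 = 2335/590976 + 1662150 = 982290760735/590976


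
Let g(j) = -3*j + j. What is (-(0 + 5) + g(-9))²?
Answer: 169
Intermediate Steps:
g(j) = -2*j
(-(0 + 5) + g(-9))² = (-(0 + 5) - 2*(-9))² = (-1*5 + 18)² = (-5 + 18)² = 13² = 169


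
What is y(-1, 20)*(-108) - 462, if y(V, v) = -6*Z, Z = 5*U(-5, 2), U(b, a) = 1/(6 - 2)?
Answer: 348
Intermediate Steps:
U(b, a) = 1/4
Z = 5/4 (Z = 5*(1/4) = 5/4 ≈ 1.2500)
y(V, v) = -15/2 (y(V, v) = -6*5/4 = -15/2)
y(-1, 20)*(-108) - 462 = -15/2*(-108) - 462 = 810 - 462 = 348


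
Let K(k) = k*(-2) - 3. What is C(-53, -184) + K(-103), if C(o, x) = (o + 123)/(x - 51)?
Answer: 9527/47 ≈ 202.70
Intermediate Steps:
C(o, x) = (123 + o)/(-51 + x)
K(k) = -3 - 2*k (K(k) = -2*k - 3 = -3 - 2*k)
C(-53, -184) + K(-103) = (123 - 53)/(-51 - 184) + (-3 - 2*(-103)) = 70/(-235) + (-3 + 206) = -1/235*70 + 203 = -14/47 + 203 = 9527/47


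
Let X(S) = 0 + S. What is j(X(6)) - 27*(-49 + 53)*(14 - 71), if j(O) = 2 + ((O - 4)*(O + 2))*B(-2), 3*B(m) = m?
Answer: 18442/3 ≈ 6147.3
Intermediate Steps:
B(m) = m/3
X(S) = S
j(O) = 2 - 2*(-4 + O)*(2 + O)/3 (j(O) = 2 + ((O - 4)*(O + 2))*((1/3)*(-2)) = 2 + ((-4 + O)*(2 + O))*(-2/3) = 2 - 2*(-4 + O)*(2 + O)/3)
j(X(6)) - 27*(-49 + 53)*(14 - 71) = (22/3 - 2/3*6**2 + (4/3)*6) - 27*(-49 + 53)*(14 - 71) = (22/3 - 2/3*36 + 8) - 108*(-57) = (22/3 - 24 + 8) - 27*(-228) = -26/3 + 6156 = 18442/3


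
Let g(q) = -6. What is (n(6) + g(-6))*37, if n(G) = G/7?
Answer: -1332/7 ≈ -190.29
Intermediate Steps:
n(G) = G/7 (n(G) = G*(⅐) = G/7)
(n(6) + g(-6))*37 = ((⅐)*6 - 6)*37 = (6/7 - 6)*37 = -36/7*37 = -1332/7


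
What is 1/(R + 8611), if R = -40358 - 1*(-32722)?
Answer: 1/975 ≈ 0.0010256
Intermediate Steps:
R = -7636 (R = -40358 + 32722 = -7636)
1/(R + 8611) = 1/(-7636 + 8611) = 1/975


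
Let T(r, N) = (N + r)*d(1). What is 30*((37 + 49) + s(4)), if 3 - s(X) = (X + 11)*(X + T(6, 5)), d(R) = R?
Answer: -4080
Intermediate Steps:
T(r, N) = N + r (T(r, N) = (N + r)*1 = N + r)
s(X) = 3 - (11 + X)**2 (s(X) = 3 - (X + 11)*(X + (5 + 6)) = 3 - (11 + X)*(X + 11) = 3 - (11 + X)*(11 + X) = 3 - (11 + X)**2)
30*((37 + 49) + s(4)) = 30*((37 + 49) + (-118 - 1*4**2 - 22*4)) = 30*(86 + (-118 - 1*16 - 88)) = 30*(86 + (-118 - 16 - 88)) = 30*(86 - 222) = 30*(-136) = -4080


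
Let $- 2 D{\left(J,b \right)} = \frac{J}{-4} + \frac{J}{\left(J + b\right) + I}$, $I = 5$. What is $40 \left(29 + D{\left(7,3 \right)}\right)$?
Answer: $\frac{3557}{3} \approx 1185.7$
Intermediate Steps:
$D{\left(J,b \right)} = \frac{J}{8} - \frac{J}{2 \left(5 + J + b\right)}$ ($D{\left(J,b \right)} = - \frac{\frac{J}{-4} + \frac{J}{\left(J + b\right) + 5}}{2} = - \frac{J \left(- \frac{1}{4}\right) + \frac{J}{5 + J + b}}{2} = - \frac{- \frac{J}{4} + \frac{J}{5 + J + b}}{2} = \frac{J}{8} - \frac{J}{2 \left(5 + J + b\right)}$)
$40 \left(29 + D{\left(7,3 \right)}\right) = 40 \left(29 + \frac{1}{8} \cdot 7 \frac{1}{5 + 7 + 3} \left(1 + 7 + 3\right)\right) = 40 \left(29 + \frac{1}{8} \cdot 7 \cdot \frac{1}{15} \cdot 11\right) = 40 \left(29 + \frac{77}{120}\right) = 40 \cdot \frac{3557}{120} = \frac{3557}{3}$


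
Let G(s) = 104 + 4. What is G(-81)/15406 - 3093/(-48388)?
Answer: 26438331/372732764 ≈ 0.070931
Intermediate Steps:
G(s) = 108
G(-81)/15406 - 3093/(-48388) = 108/15406 - 3093/(-48388) = 108*(1/15406) - 3093*(-1/48388) = 54/7703 + 3093/48388 = 26438331/372732764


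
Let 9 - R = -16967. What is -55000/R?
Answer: -6875/2122 ≈ -3.2399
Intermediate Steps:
R = 16976 (R = 9 - 1*(-16967) = 9 + 16967 = 16976)
-55000/R = -55000/16976 = -55000*1/16976 = -6875/2122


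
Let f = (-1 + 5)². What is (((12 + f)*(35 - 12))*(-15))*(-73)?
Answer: 705180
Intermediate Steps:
f = 16 (f = 4² = 16)
(((12 + f)*(35 - 12))*(-15))*(-73) = (((12 + 16)*(35 - 12))*(-15))*(-73) = ((28*23)*(-15))*(-73) = (644*(-15))*(-73) = -9660*(-73) = 705180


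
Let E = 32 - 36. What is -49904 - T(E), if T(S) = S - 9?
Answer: -49891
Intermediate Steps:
E = -4
T(S) = -9 + S
-49904 - T(E) = -49904 - (-9 - 4) = -49904 - 1*(-13) = -49904 + 13 = -49891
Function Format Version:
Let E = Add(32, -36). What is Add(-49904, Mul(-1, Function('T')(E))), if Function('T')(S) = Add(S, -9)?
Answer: -49891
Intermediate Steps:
E = -4
Function('T')(S) = Add(-9, S)
Add(-49904, Mul(-1, Function('T')(E))) = Add(-49904, Mul(-1, Add(-9, -4))) = Add(-49904, Mul(-1, -13)) = Add(-49904, 13) = -49891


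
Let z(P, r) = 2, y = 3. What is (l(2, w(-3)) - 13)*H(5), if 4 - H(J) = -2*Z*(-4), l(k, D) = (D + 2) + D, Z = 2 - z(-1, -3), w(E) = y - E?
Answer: 4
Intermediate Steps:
w(E) = 3 - E
Z = 0 (Z = 2 - 1*2 = 2 - 2 = 0)
l(k, D) = 2 + 2*D (l(k, D) = (2 + D) + D = 2 + 2*D)
H(J) = 4 (H(J) = 4 - (-2*0)*(-4) = 4 - 0*(-4) = 4 - 1*0 = 4 + 0 = 4)
(l(2, w(-3)) - 13)*H(5) = ((2 + 2*(3 - 1*(-3))) - 13)*4 = ((2 + 2*(3 + 3)) - 13)*4 = ((2 + 2*6) - 13)*4 = ((2 + 12) - 13)*4 = (14 - 13)*4 = 1*4 = 4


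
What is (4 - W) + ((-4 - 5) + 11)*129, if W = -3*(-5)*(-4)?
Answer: 322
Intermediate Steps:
W = -60 (W = 15*(-4) = -60)
(4 - W) + ((-4 - 5) + 11)*129 = (4 - 1*(-60)) + ((-4 - 5) + 11)*129 = (4 + 60) + (-9 + 11)*129 = 64 + 2*129 = 64 + 258 = 322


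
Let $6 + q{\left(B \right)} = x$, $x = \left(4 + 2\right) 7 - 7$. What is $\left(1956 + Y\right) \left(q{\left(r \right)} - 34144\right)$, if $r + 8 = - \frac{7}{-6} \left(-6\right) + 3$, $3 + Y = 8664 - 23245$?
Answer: $430804220$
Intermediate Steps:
$Y = -14584$ ($Y = -3 + \left(8664 - 23245\right) = -3 - 14581 = -14584$)
$r = -12$ ($r = -8 + \left(- \frac{7}{-6} \left(-6\right) + 3\right) = -8 + \left(\left(-7\right) \left(- \frac{1}{6}\right) \left(-6\right) + 3\right) = -8 + \left(\frac{7}{6} \left(-6\right) + 3\right) = -8 + \left(-7 + 3\right) = -8 - 4 = -12$)
$x = 35$ ($x = 6 \cdot 7 - 7 = 42 - 7 = 35$)
$q{\left(B \right)} = 29$ ($q{\left(B \right)} = -6 + 35 = 29$)
$\left(1956 + Y\right) \left(q{\left(r \right)} - 34144\right) = \left(1956 - 14584\right) \left(29 - 34144\right) = \left(-12628\right) \left(-34115\right) = 430804220$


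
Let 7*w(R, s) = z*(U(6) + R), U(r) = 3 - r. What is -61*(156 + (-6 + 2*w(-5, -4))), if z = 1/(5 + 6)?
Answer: -703574/77 ≈ -9137.3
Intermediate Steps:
z = 1/11 ≈ 0.090909
w(R, s) = -3/77 + R/77 (w(R, s) = (((3 - 1*6) + R)/11)/7 = (((3 - 6) + R)/11)/7 = ((-3 + R)/11)/7 = (-3/11 + R/11)/7 = -3/77 + R/77)
-61*(156 + (-6 + 2*w(-5, -4))) = -61*(156 + (-6 + 2*(-3/77 + (1/77)*(-5)))) = -61*(156 + (-6 + 2*(-3/77 - 5/77))) = -61*(156 + (-6 + 2*(-8/77))) = -61*(156 + (-6 - 16/77)) = -61*(156 - 478/77) = -61*11534/77 = -703574/77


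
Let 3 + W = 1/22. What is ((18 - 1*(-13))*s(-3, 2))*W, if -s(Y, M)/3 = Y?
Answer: -18135/22 ≈ -824.32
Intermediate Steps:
s(Y, M) = -3*Y
W = -65/22 (W = -3 + 1/22 = -65/22 ≈ -2.9545)
((18 - 1*(-13))*s(-3, 2))*W = ((18 - 1*(-13))*(-3*(-3)))*(-65/22) = ((18 + 13)*9)*(-65/22) = (31*9)*(-65/22) = 279*(-65/22) = -18135/22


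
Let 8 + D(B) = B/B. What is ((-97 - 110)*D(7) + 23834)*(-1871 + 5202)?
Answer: 84217673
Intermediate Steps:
D(B) = -7 (D(B) = -8 + B/B = -8 + 1 = -7)
((-97 - 110)*D(7) + 23834)*(-1871 + 5202) = ((-97 - 110)*(-7) + 23834)*(-1871 + 5202) = (-207*(-7) + 23834)*3331 = (1449 + 23834)*3331 = 25283*3331 = 84217673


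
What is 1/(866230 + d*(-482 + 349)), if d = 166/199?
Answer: 199/172357692 ≈ 1.1546e-6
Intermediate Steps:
d = 166/199 (d = 166*(1/199) = 166/199 ≈ 0.83417)
1/(866230 + d*(-482 + 349)) = 1/(866230 + 166*(-482 + 349)/199) = 1/(866230 + (166/199)*(-133)) = 1/(866230 - 22078/199) = 1/(172357692/199) = 199/172357692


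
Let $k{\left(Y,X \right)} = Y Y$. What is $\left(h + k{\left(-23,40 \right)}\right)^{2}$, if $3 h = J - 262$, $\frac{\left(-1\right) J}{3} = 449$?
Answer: $\frac{484}{9} \approx 53.778$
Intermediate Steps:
$J = -1347$ ($J = \left(-3\right) 449 = -1347$)
$k{\left(Y,X \right)} = Y^{2}$
$h = - \frac{1609}{3}$ ($h = \frac{-1347 - 262}{3} = \frac{1}{3} \left(-1609\right) = - \frac{1609}{3} \approx -536.33$)
$\left(h + k{\left(-23,40 \right)}\right)^{2} = \left(- \frac{1609}{3} + \left(-23\right)^{2}\right)^{2} = \left(- \frac{1609}{3} + 529\right)^{2} = \left(- \frac{22}{3}\right)^{2} = \frac{484}{9}$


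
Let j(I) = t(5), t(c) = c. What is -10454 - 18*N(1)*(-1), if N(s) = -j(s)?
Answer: -10544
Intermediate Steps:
j(I) = 5
N(s) = -5 (N(s) = -1*5 = -5)
-10454 - 18*N(1)*(-1) = -10454 - 18*(-5)*(-1) = -10454 + 90*(-1) = -10454 - 90 = -10544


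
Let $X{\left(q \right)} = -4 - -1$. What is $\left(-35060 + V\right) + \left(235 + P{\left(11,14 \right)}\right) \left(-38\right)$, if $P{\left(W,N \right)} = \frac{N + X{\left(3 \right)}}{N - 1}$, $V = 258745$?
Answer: $\frac{2791397}{13} \approx 2.1472 \cdot 10^{5}$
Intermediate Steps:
$X{\left(q \right)} = -3$ ($X{\left(q \right)} = -4 + 1 = -3$)
$P{\left(W,N \right)} = \frac{-3 + N}{-1 + N}$ ($P{\left(W,N \right)} = \frac{N - 3}{N - 1} = \frac{-3 + N}{-1 + N}$)
$\left(-35060 + V\right) + \left(235 + P{\left(11,14 \right)}\right) \left(-38\right) = \left(-35060 + 258745\right) + \left(235 + \frac{-3 + 14}{-1 + 14}\right) \left(-38\right) = 223685 + \left(235 + \frac{1}{13} \cdot 11\right) \left(-38\right) = 223685 + \left(235 + \frac{11}{13}\right) \left(-38\right) = 223685 + \frac{3066}{13} \left(-38\right) = 223685 - \frac{116508}{13} = \frac{2791397}{13}$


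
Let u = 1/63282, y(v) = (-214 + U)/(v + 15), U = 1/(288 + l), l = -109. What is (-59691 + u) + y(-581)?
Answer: -95674405206086/1602838137 ≈ -59691.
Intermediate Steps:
U = 1/179 (U = 1/(288 - 109) = 1/179 ≈ 0.0055866)
y(v) = -38305/(179*(15 + v)) (y(v) = (-214 + 1/179)/(v + 15) = -38305/(179*(15 + v)))
u = 1/63282 ≈ 1.5802e-5
(-59691 + u) + y(-581) = (-59691 + 1/63282) - 38305/(2685 + 179*(-581)) = -3777365861/63282 - 38305/(2685 - 103999) = -3777365861/63282 - 38305/(-101314) = -3777365861/63282 - 38305*(-1/101314) = -3777365861/63282 + 38305/101314 = -95674405206086/1602838137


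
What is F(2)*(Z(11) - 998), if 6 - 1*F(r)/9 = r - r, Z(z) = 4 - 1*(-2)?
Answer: -53568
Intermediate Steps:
Z(z) = 6 (Z(z) = 4 + 2 = 6)
F(r) = 54 (F(r) = 54 - 9*(r - r) = 54 - 9*0 = 54 + 0 = 54)
F(2)*(Z(11) - 998) = 54*(6 - 998) = 54*(-992) = -53568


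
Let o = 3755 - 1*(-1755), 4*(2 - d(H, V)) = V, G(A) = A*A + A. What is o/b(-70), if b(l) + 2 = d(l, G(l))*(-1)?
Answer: 380/83 ≈ 4.5783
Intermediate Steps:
G(A) = A + A**2 (G(A) = A**2 + A = A + A**2)
d(H, V) = 2 - V/4
b(l) = -4 + l*(1 + l)/4 (b(l) = -2 + (2 - l*(1 + l)/4)*(-1) = -2 + (-2 + l*(1 + l)/4) = -4 + l*(1 + l)/4)
o = 5510 (o = 3755 + 1755 = 5510)
o/b(-70) = 5510/(-4 + (1/4)*(-70)*(1 - 70)) = 5510/(-4 + (1/4)*(-70)*(-69)) = 5510/(-4 + 2415/2) = 5510/(2407/2) = 5510*(2/2407) = 380/83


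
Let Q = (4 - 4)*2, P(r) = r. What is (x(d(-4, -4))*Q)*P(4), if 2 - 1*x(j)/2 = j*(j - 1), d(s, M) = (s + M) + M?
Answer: 0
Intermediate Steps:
d(s, M) = s + 2*M (d(s, M) = (M + s) + M = s + 2*M)
Q = 0 (Q = 0*2 = 0)
x(j) = 4 - 2*j*(-1 + j) (x(j) = 4 - 2*j*(j - 1) = 4 - 2*j*(-1 + j))
(x(d(-4, -4))*Q)*P(4) = ((4 - 2*(-4 + 2*(-4))² + 2*(-4 + 2*(-4)))*0)*4 = ((4 - 2*(-4 - 8)² + 2*(-4 - 8))*0)*4 = ((4 - 2*(-12)² + 2*(-12))*0)*4 = ((4 - 2*144 - 24)*0)*4 = ((4 - 288 - 24)*0)*4 = -308*0*4 = 0*4 = 0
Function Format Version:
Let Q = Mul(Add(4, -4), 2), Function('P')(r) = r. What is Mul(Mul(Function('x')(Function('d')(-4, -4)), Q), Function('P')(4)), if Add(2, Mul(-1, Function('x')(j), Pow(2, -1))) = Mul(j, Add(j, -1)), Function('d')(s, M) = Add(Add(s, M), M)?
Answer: 0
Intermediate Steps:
Function('d')(s, M) = Add(s, Mul(2, M)) (Function('d')(s, M) = Add(Add(M, s), M) = Add(s, Mul(2, M)))
Q = 0 (Q = Mul(0, 2) = 0)
Function('x')(j) = Add(4, Mul(-2, j, Add(-1, j))) (Function('x')(j) = Add(4, Mul(-2, Mul(j, Add(j, -1)))) = Add(4, Mul(-2, Mul(j, Add(-1, j)))) = Add(4, Mul(-2, j, Add(-1, j))))
Mul(Mul(Function('x')(Function('d')(-4, -4)), Q), Function('P')(4)) = Mul(Mul(Add(4, Mul(-2, Pow(Add(-4, Mul(2, -4)), 2)), Mul(2, Add(-4, Mul(2, -4)))), 0), 4) = Mul(Mul(Add(4, Mul(-2, Pow(Add(-4, -8), 2)), Mul(2, Add(-4, -8))), 0), 4) = Mul(Mul(Add(4, Mul(-2, Pow(-12, 2)), Mul(2, -12)), 0), 4) = Mul(Mul(Add(4, Mul(-2, 144), -24), 0), 4) = Mul(Mul(Add(4, -288, -24), 0), 4) = Mul(Mul(-308, 0), 4) = Mul(0, 4) = 0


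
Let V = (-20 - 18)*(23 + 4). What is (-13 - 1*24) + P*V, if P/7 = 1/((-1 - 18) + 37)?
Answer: -436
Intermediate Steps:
P = 7/18 (P = 7/((-1 - 18) + 37) = 7/(-19 + 37) = 7/18 ≈ 0.38889)
V = -1026 (V = -38*27 = -1026)
(-13 - 1*24) + P*V = (-13 - 1*24) + (7/18)*(-1026) = (-13 - 24) - 399 = -37 - 399 = -436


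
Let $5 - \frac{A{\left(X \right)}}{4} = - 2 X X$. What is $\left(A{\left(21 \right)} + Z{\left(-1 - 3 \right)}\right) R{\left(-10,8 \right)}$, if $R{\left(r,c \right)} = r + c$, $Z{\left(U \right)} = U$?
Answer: $-7088$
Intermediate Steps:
$A{\left(X \right)} = 20 + 8 X^{2}$ ($A{\left(X \right)} = 20 - 4 - 2 X X = 20 - 4 \left(- 2 X^{2}\right) = 20 + 8 X^{2}$)
$R{\left(r,c \right)} = c + r$
$\left(A{\left(21 \right)} + Z{\left(-1 - 3 \right)}\right) R{\left(-10,8 \right)} = \left(\left(20 + 8 \cdot 21^{2}\right) - 4\right) \left(8 - 10\right) = \left(\left(20 + 8 \cdot 441\right) - 4\right) \left(-2\right) = \left(\left(20 + 3528\right) - 4\right) \left(-2\right) = \left(3548 - 4\right) \left(-2\right) = 3544 \left(-2\right) = -7088$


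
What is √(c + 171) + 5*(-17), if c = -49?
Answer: -85 + √122 ≈ -73.955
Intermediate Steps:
√(c + 171) + 5*(-17) = √(-49 + 171) + 5*(-17) = √122 - 85 = -85 + √122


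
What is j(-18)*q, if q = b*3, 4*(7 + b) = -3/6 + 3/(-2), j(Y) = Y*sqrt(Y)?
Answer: 1215*I*sqrt(2) ≈ 1718.3*I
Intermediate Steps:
j(Y) = Y**(3/2)
b = -15/2 (b = -7 + (-3/6 + 3/(-2))/4 = -7 + (-3*1/6 + 3*(-1/2))/4 = -7 + (-1/2 - 3/2)/4 = -7 + (1/4)*(-2) = -7 - 1/2 = -15/2 ≈ -7.5000)
q = -45/2 (q = -15/2*3 = -45/2 ≈ -22.500)
j(-18)*q = (-18)**(3/2)*(-45/2) = -54*I*sqrt(2)*(-45/2) = 1215*I*sqrt(2)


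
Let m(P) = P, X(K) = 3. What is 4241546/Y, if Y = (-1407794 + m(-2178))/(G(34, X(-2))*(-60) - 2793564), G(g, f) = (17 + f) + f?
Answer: 2963720885856/352493 ≈ 8.4079e+6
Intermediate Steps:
G(g, f) = 17 + 2*f
Y = 352493/698736 (Y = (-1407794 - 2178)/((17 + 2*3)*(-60) - 2793564) = -1409972/((17 + 6)*(-60) - 2793564) = -1409972/(23*(-60) - 2793564) = -1409972/(-1380 - 2793564) = -1409972/(-2794944) = -1409972*(-1/2794944) = 352493/698736 ≈ 0.50447)
4241546/Y = 4241546/(352493/698736) = 4241546*(698736/352493) = 2963720885856/352493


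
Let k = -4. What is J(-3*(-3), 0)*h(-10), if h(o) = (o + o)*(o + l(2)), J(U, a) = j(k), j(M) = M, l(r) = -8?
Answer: -1440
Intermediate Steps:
J(U, a) = -4
h(o) = 2*o*(-8 + o) (h(o) = (o + o)*(o - 8) = (2*o)*(-8 + o) = 2*o*(-8 + o))
J(-3*(-3), 0)*h(-10) = -8*(-10)*(-8 - 10) = -8*(-10)*(-18) = -4*360 = -1440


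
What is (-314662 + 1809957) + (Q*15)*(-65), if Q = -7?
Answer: 1502120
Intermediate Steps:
(-314662 + 1809957) + (Q*15)*(-65) = (-314662 + 1809957) - 7*15*(-65) = 1495295 - 105*(-65) = 1495295 + 6825 = 1502120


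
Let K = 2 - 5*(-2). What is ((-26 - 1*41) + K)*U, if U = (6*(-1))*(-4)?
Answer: -1320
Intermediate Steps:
U = 24 (U = -6*(-4) = 24)
K = 12 (K = 2 + 10 = 12)
((-26 - 1*41) + K)*U = ((-26 - 1*41) + 12)*24 = ((-26 - 41) + 12)*24 = (-67 + 12)*24 = -55*24 = -1320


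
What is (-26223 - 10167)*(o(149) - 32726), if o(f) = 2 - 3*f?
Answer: 1207092690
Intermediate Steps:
(-26223 - 10167)*(o(149) - 32726) = (-26223 - 10167)*((2 - 3*149) - 32726) = -36390*((2 - 447) - 32726) = -36390*(-445 - 32726) = -36390*(-33171) = 1207092690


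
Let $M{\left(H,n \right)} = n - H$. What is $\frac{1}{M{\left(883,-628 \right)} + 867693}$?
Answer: $\frac{1}{866182} \approx 1.1545 \cdot 10^{-6}$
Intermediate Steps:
$\frac{1}{M{\left(883,-628 \right)} + 867693} = \frac{1}{\left(-628 - 883\right) + 867693} = \frac{1}{-1511 + 867693} = \frac{1}{866182}$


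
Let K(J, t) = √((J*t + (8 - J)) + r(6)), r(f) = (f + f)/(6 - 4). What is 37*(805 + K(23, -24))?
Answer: 29785 + 37*I*√561 ≈ 29785.0 + 876.36*I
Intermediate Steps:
r(f) = f (r(f) = (2*f)/2 = (2*f)*(½) = f)
K(J, t) = √(14 - J + J*t) (K(J, t) = √((J*t + (8 - J)) + 6) = √((8 - J + J*t) + 6) = √(14 - J + J*t))
37*(805 + K(23, -24)) = 37*(805 + √(14 - 1*23 + 23*(-24))) = 37*(805 + √(14 - 23 - 552)) = 37*(805 + √(-561)) = 37*(805 + I*√561) = 29785 + 37*I*√561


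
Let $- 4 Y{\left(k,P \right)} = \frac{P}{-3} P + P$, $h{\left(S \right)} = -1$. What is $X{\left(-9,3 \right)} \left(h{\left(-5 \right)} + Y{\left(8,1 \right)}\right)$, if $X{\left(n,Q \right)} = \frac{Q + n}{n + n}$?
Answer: $- \frac{7}{18} \approx -0.38889$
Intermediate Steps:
$X{\left(n,Q \right)} = \frac{Q + n}{2 n}$
$Y{\left(k,P \right)} = - \frac{P}{4} + \frac{P^{2}}{12}$ ($Y{\left(k,P \right)} = - \frac{\frac{P}{-3} P + P}{4} = - \frac{P \left(- \frac{1}{3}\right) P + P}{4} = - \frac{- \frac{P}{3} P + P}{4} = - \frac{- \frac{P^{2}}{3} + P}{4} = - \frac{P - \frac{P^{2}}{3}}{4} = - \frac{P}{4} + \frac{P^{2}}{12}$)
$X{\left(-9,3 \right)} \left(h{\left(-5 \right)} + Y{\left(8,1 \right)}\right) = \frac{3 - 9}{2 \left(-9\right)} \left(-1 + \frac{1}{12} \cdot 1 \left(-3 + 1\right)\right) = \frac{1}{2} \left(- \frac{1}{9}\right) \left(-6\right) \left(-1 + \frac{1}{12} \cdot 1 \left(-2\right)\right) = \frac{-1 - \frac{1}{6}}{3} = \frac{1}{3} \left(- \frac{7}{6}\right) = - \frac{7}{18}$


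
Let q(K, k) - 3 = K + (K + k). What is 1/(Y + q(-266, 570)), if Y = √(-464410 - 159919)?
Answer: 41/626010 - I*√624329/626010 ≈ 6.5494e-5 - 0.0012622*I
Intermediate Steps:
Y = I*√624329 (Y = √(-624329) = I*√624329 ≈ 790.14*I)
q(K, k) = 3 + k + 2*K (q(K, k) = 3 + (K + (K + k)) = 3 + (k + 2*K) = 3 + k + 2*K)
1/(Y + q(-266, 570)) = 1/(I*√624329 + (3 + 570 + 2*(-266))) = 1/(I*√624329 + (3 + 570 - 532)) = 1/(I*√624329 + 41) = 1/(41 + I*√624329)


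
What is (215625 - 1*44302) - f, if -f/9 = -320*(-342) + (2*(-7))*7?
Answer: 1155401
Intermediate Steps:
f = -984078 (f = -9*(-320*(-342) + (2*(-7))*7) = -9*(109440 - 14*7) = -9*(109440 - 98) = -9*109342 = -984078)
(215625 - 1*44302) - f = (215625 - 1*44302) - 1*(-984078) = (215625 - 44302) + 984078 = 171323 + 984078 = 1155401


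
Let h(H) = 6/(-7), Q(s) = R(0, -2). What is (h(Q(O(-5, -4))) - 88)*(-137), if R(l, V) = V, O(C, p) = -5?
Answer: 85214/7 ≈ 12173.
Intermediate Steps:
Q(s) = -2
h(H) = -6/7 (h(H) = 6*(-1/7) = -6/7)
(h(Q(O(-5, -4))) - 88)*(-137) = (-6/7 - 88)*(-137) = -622/7*(-137) = 85214/7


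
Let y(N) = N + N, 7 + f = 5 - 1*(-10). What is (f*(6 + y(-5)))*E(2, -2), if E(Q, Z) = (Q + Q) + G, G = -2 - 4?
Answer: 64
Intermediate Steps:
G = -6
f = 8 (f = -7 + (5 - 1*(-10)) = -7 + (5 + 10) = -7 + 15 = 8)
E(Q, Z) = -6 + 2*Q (E(Q, Z) = (Q + Q) - 6 = 2*Q - 6 = -6 + 2*Q)
y(N) = 2*N
(f*(6 + y(-5)))*E(2, -2) = (8*(6 + 2*(-5)))*(-6 + 2*2) = (8*(6 - 10))*(-6 + 4) = (8*(-4))*(-2) = -32*(-2) = 64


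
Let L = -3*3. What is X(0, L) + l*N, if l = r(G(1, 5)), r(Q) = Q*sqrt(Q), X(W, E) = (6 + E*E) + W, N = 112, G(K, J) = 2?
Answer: 87 + 224*sqrt(2) ≈ 403.78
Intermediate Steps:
L = -9
X(W, E) = 6 + W + E**2 (X(W, E) = (6 + E**2) + W = 6 + W + E**2)
r(Q) = Q**(3/2)
l = 2*sqrt(2) (l = 2**(3/2) = 2*sqrt(2) ≈ 2.8284)
X(0, L) + l*N = (6 + 0 + (-9)**2) + (2*sqrt(2))*112 = (6 + 0 + 81) + 224*sqrt(2) = 87 + 224*sqrt(2)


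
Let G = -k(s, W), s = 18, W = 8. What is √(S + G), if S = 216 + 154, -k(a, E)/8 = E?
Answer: √434 ≈ 20.833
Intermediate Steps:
k(a, E) = -8*E
G = 64 (G = -(-8)*8 = -1*(-64) = 64)
S = 370
√(S + G) = √(370 + 64) = √434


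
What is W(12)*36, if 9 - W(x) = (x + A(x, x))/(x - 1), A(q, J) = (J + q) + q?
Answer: 1836/11 ≈ 166.91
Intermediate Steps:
A(q, J) = J + 2*q
W(x) = 9 - 4*x/(-1 + x) (W(x) = 9 - (x + (x + 2*x))/(x - 1) = 9 - (x + 3*x)/(-1 + x) = 9 - 4*x/(-1 + x))
W(12)*36 = ((-9 + 5*12)/(-1 + 12))*36 = ((-9 + 60)/11)*36 = ((1/11)*51)*36 = (51/11)*36 = 1836/11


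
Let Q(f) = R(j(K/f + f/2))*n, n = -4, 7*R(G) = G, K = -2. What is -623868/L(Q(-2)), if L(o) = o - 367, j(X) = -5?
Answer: 4367076/2549 ≈ 1713.3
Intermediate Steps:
R(G) = G/7
Q(f) = 20/7 (Q(f) = ((⅐)*(-5))*(-4) = -5/7*(-4) = 20/7)
L(o) = -367 + o
-623868/L(Q(-2)) = -623868/(-367 + 20/7) = -623868/(-2549/7) = -623868*(-7/2549) = 4367076/2549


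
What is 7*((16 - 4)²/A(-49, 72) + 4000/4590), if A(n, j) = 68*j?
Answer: 5789/918 ≈ 6.3061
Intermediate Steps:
7*((16 - 4)²/A(-49, 72) + 4000/4590) = 7*((16 - 4)²/((68*72)) + 4000/4590) = 7*(12²/4896 + 4000*(1/4590)) = 7*(144*(1/4896) + 400/459) = 7*(1/34 + 400/459) = 7*(827/918) = 5789/918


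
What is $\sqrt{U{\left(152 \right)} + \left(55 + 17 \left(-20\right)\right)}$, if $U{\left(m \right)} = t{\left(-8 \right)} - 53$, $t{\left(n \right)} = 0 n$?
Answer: $13 i \sqrt{2} \approx 18.385 i$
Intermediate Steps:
$t{\left(n \right)} = 0$
$U{\left(m \right)} = -53$ ($U{\left(m \right)} = 0 - 53 = -53$)
$\sqrt{U{\left(152 \right)} + \left(55 + 17 \left(-20\right)\right)} = \sqrt{-53 + \left(55 + 17 \left(-20\right)\right)} = \sqrt{-53 + \left(55 - 340\right)} = \sqrt{-53 - 285} = \sqrt{-338} = 13 i \sqrt{2}$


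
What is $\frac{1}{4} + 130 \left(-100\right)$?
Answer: $- \frac{51999}{4} \approx -13000.0$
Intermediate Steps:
$\frac{1}{4} + 130 \left(-100\right) = \frac{1}{4} - 13000 = - \frac{51999}{4}$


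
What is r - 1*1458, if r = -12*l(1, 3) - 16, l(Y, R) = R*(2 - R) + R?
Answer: -1474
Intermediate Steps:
l(Y, R) = R + R*(2 - R)
r = -16 (r = -36*(3 - 1*3) - 16 = -36*(3 - 3) - 16 = -36*0 - 16 = -12*0 - 16 = 0 - 16 = -16)
r - 1*1458 = -16 - 1*1458 = -16 - 1458 = -1474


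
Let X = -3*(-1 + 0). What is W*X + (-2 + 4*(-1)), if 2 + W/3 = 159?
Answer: 1407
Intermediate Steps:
W = 471 (W = -6 + 3*159 = -6 + 477 = 471)
X = 3 (X = -3*(-1) = 3)
W*X + (-2 + 4*(-1)) = 471*3 + (-2 + 4*(-1)) = 1413 + (-2 - 4) = 1413 - 6 = 1407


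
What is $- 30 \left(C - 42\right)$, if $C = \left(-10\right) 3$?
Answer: $2160$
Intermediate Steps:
$C = -30$
$- 30 \left(C - 42\right) = - 30 \left(-30 - 42\right) = \left(-30\right) \left(-72\right) = 2160$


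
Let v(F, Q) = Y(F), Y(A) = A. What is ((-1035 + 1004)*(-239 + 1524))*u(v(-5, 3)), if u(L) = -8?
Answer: 318680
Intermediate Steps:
v(F, Q) = F
((-1035 + 1004)*(-239 + 1524))*u(v(-5, 3)) = ((-1035 + 1004)*(-239 + 1524))*(-8) = -31*1285*(-8) = -39835*(-8) = 318680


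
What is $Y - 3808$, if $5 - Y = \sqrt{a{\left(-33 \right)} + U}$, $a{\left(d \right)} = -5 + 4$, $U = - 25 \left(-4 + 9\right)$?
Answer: $-3803 - 3 i \sqrt{14} \approx -3803.0 - 11.225 i$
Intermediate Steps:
$U = -125$ ($U = \left(-25\right) 5 = -125$)
$a{\left(d \right)} = -1$
$Y = 5 - 3 i \sqrt{14}$ ($Y = 5 - \sqrt{-1 - 125} = 5 - \sqrt{-126} = 5 - 3 i \sqrt{14} \approx 5.0 - 11.225 i$)
$Y - 3808 = \left(5 - 3 i \sqrt{14}\right) - 3808 = -3803 - 3 i \sqrt{14}$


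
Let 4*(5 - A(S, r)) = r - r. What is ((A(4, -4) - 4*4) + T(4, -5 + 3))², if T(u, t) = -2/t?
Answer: 100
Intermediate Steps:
A(S, r) = 5 (A(S, r) = 5 - (r - r)/4 = 5 - ¼*0 = 5 + 0 = 5)
((A(4, -4) - 4*4) + T(4, -5 + 3))² = ((5 - 4*4) - 2/(-5 + 3))² = ((5 - 16) - 2/(-2))² = (-11 - 2*(-½))² = (-11 + 1)² = (-10)² = 100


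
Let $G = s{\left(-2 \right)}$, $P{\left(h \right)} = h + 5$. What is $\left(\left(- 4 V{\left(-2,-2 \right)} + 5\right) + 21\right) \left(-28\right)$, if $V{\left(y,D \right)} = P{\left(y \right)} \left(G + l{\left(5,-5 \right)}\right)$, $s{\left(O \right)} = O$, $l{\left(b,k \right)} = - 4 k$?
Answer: $5320$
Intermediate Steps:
$P{\left(h \right)} = 5 + h$
$G = -2$
$V{\left(y,D \right)} = 90 + 18 y$ ($V{\left(y,D \right)} = \left(5 + y\right) \left(-2 - -20\right) = \left(5 + y\right) \left(-2 + 20\right) = \left(5 + y\right) 18 = 90 + 18 y$)
$\left(\left(- 4 V{\left(-2,-2 \right)} + 5\right) + 21\right) \left(-28\right) = \left(\left(- 4 \left(90 + 18 \left(-2\right)\right) + 5\right) + 21\right) \left(-28\right) = \left(\left(- 4 \left(90 - 36\right) + 5\right) + 21\right) \left(-28\right) = \left(\left(\left(-4\right) 54 + 5\right) + 21\right) \left(-28\right) = \left(\left(-216 + 5\right) + 21\right) \left(-28\right) = \left(-211 + 21\right) \left(-28\right) = \left(-190\right) \left(-28\right) = 5320$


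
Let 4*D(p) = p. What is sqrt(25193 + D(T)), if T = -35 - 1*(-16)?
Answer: sqrt(100753)/2 ≈ 158.71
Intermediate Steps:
T = -19 (T = -35 + 16 = -19)
D(p) = p/4
sqrt(25193 + D(T)) = sqrt(25193 + (1/4)*(-19)) = sqrt(25193 - 19/4) = sqrt(100753/4) = sqrt(100753)/2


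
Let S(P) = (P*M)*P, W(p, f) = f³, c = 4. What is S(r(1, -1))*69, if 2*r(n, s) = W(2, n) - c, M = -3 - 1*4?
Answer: -4347/4 ≈ -1086.8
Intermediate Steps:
M = -7 (M = -3 - 4 = -7)
r(n, s) = -2 + n³/2 (r(n, s) = (n³ - 1*4)/2 = (n³ - 4)/2 = (-4 + n³)/2 = -2 + n³/2)
S(P) = -7*P² (S(P) = (P*(-7))*P = (-7*P)*P = -7*P²)
S(r(1, -1))*69 = -7*(-2 + (½)*1³)²*69 = -7*(-2 + (½)*1)²*69 = -7*(-2 + ½)²*69 = -7*(-3/2)²*69 = -7*9/4*69 = -63/4*69 = -4347/4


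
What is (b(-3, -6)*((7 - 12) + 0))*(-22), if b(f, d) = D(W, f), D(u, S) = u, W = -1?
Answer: -110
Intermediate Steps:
b(f, d) = -1
(b(-3, -6)*((7 - 12) + 0))*(-22) = -((7 - 12) + 0)*(-22) = -(-5 + 0)*(-22) = -1*(-5)*(-22) = 5*(-22) = -110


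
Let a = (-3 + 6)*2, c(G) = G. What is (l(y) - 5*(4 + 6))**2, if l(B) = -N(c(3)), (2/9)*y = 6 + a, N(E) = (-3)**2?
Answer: 3481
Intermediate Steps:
a = 6 (a = 3*2 = 6)
N(E) = 9
y = 54 (y = 9*(6 + 6)/2 = (9/2)*12 = 54)
l(B) = -9 (l(B) = -1*9 = -9)
(l(y) - 5*(4 + 6))**2 = (-9 - 5*(4 + 6))**2 = (-9 - 5*10)**2 = (-9 - 50)**2 = (-59)**2 = 3481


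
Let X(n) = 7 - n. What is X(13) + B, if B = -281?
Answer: -287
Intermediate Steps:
X(13) + B = (7 - 1*13) - 281 = (7 - 13) - 281 = -6 - 281 = -287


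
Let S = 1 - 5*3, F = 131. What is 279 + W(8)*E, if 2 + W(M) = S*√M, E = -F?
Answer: 541 + 3668*√2 ≈ 5728.3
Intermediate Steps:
S = -14 (S = 1 - 15 = -14)
E = -131 (E = -1*131 = -131)
W(M) = -2 - 14*√M
279 + W(8)*E = 279 + (-2 - 28*√2)*(-131) = 279 + (262 + 3668*√2) = 541 + 3668*√2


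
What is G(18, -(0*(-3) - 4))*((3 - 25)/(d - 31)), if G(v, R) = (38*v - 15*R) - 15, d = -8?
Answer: 4466/13 ≈ 343.54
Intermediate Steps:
G(v, R) = -15 - 15*R + 38*v (G(v, R) = (-15*R + 38*v) - 15 = -15 - 15*R + 38*v)
G(18, -(0*(-3) - 4))*((3 - 25)/(d - 31)) = (-15 - (-15)*(0*(-3) - 4) + 38*18)*((3 - 25)/(-8 - 31)) = (-15 - (-15)*(0 - 4) + 684)*(-22/(-39)) = (-15 - (-15)*(-4) + 684)*(-22*(-1/39)) = (-15 - 15*4 + 684)*(22/39) = (-15 - 60 + 684)*(22/39) = 609*(22/39) = 4466/13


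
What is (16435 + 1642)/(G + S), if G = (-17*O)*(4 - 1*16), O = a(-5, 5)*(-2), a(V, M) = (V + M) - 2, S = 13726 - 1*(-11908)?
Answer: 18077/26450 ≈ 0.68344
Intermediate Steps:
S = 25634 (S = 13726 + 11908 = 25634)
a(V, M) = -2 + M + V (a(V, M) = (M + V) - 2 = -2 + M + V)
O = 4 (O = (-2 + 5 - 5)*(-2) = -2*(-2) = 4)
G = 816 (G = (-17*4)*(4 - 1*16) = -68*(4 - 16) = -68*(-12) = 816)
(16435 + 1642)/(G + S) = (16435 + 1642)/(816 + 25634) = 18077/26450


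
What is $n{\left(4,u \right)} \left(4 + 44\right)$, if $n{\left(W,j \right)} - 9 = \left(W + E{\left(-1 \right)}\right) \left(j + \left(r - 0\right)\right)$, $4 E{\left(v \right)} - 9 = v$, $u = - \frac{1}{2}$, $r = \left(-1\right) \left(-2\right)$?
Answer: $864$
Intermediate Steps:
$r = 2$
$u = - \frac{1}{2}$ ($u = \left(-1\right) \frac{1}{2} = - \frac{1}{2} \approx -0.5$)
$E{\left(v \right)} = \frac{9}{4} + \frac{v}{4}$
$n{\left(W,j \right)} = 9 + \left(2 + W\right) \left(2 + j\right)$ ($n{\left(W,j \right)} = 9 + \left(W + \left(\frac{9}{4} + \frac{1}{4} \left(-1\right)\right)\right) \left(j + \left(2 - 0\right)\right) = 9 + \left(W + \left(\frac{9}{4} - \frac{1}{4}\right)\right) \left(j + \left(2 + 0\right)\right) = 9 + \left(W + 2\right) \left(j + 2\right) = 9 + \left(2 + W\right) \left(2 + j\right)$)
$n{\left(4,u \right)} \left(4 + 44\right) = \left(13 + 2 \cdot 4 + 2 \left(- \frac{1}{2}\right) + 4 \left(- \frac{1}{2}\right)\right) \left(4 + 44\right) = \left(13 + 8 - 1 - 2\right) 48 = 18 \cdot 48 = 864$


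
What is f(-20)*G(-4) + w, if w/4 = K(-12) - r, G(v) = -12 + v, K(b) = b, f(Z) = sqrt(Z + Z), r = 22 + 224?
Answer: -1032 - 32*I*sqrt(10) ≈ -1032.0 - 101.19*I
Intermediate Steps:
r = 246
f(Z) = sqrt(2)*sqrt(Z) (f(Z) = sqrt(2*Z) = sqrt(2)*sqrt(Z))
w = -1032 (w = 4*(-12 - 1*246) = 4*(-12 - 246) = 4*(-258) = -1032)
f(-20)*G(-4) + w = (sqrt(2)*sqrt(-20))*(-12 - 4) - 1032 = (sqrt(2)*(2*I*sqrt(5)))*(-16) - 1032 = (2*I*sqrt(10))*(-16) - 1032 = -32*I*sqrt(10) - 1032 = -1032 - 32*I*sqrt(10)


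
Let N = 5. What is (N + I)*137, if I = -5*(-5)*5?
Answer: 17810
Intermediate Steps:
I = 125 (I = 25*5 = 125)
(N + I)*137 = (5 + 125)*137 = 130*137 = 17810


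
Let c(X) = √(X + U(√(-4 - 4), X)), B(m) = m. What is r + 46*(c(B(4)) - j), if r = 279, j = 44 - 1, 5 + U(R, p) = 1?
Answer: -1699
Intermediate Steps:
U(R, p) = -4 (U(R, p) = -5 + 1 = -4)
j = 43
c(X) = √(-4 + X) (c(X) = √(X - 4) = √(-4 + X))
r + 46*(c(B(4)) - j) = 279 + 46*(√(-4 + 4) - 1*43) = 279 + 46*(√0 - 43) = 279 + 46*(0 - 43) = 279 + 46*(-43) = 279 - 1978 = -1699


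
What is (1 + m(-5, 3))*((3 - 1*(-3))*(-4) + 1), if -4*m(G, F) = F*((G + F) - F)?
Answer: -437/4 ≈ -109.25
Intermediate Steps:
m(G, F) = -F*G/4 (m(G, F) = -F*((G + F) - F)/4 = -F*((F + G) - F)/4 = -F*G/4)
(1 + m(-5, 3))*((3 - 1*(-3))*(-4) + 1) = (1 - ¼*3*(-5))*((3 - 1*(-3))*(-4) + 1) = (1 + 15/4)*((3 + 3)*(-4) + 1) = 19*(6*(-4) + 1)/4 = 19*(-24 + 1)/4 = (19/4)*(-23) = -437/4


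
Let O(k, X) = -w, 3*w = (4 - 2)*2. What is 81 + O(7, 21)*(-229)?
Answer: 1159/3 ≈ 386.33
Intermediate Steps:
w = 4/3 (w = ((4 - 2)*2)/3 = (2*2)/3 = (⅓)*4 = 4/3 ≈ 1.3333)
O(k, X) = -4/3 (O(k, X) = -1*4/3 = -4/3)
81 + O(7, 21)*(-229) = 81 - 4/3*(-229) = 81 + 916/3 = 1159/3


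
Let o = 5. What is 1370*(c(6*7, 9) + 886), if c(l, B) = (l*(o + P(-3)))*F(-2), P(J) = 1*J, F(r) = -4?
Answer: 753500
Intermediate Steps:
P(J) = J
c(l, B) = -8*l (c(l, B) = (l*(5 - 3))*(-4) = (l*2)*(-4) = (2*l)*(-4) = -8*l)
1370*(c(6*7, 9) + 886) = 1370*(-48*7 + 886) = 1370*(-8*42 + 886) = 1370*(-336 + 886) = 1370*550 = 753500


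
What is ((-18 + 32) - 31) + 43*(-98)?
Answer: -4231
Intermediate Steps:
((-18 + 32) - 31) + 43*(-98) = (14 - 31) - 4214 = -17 - 4214 = -4231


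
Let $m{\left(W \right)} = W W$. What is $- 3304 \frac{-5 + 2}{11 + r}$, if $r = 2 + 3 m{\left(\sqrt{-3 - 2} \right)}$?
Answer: $-4956$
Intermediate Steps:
$m{\left(W \right)} = W^{2}$
$r = -13$ ($r = 2 + 3 \left(\sqrt{-3 - 2}\right)^{2} = 2 + 3 \left(\sqrt{-5}\right)^{2} = 2 + 3 \left(i \sqrt{5}\right)^{2} = 2 + 3 \left(-5\right) = 2 - 15 = -13$)
$- 3304 \frac{-5 + 2}{11 + r} = - 3304 \frac{-5 + 2}{11 - 13} = - 3304 \left(- \frac{3}{-2}\right) = - 3304 \left(\left(-3\right) \left(- \frac{1}{2}\right)\right) = \left(-3304\right) \frac{3}{2} = -4956$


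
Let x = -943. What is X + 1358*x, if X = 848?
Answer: -1279746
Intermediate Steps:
X + 1358*x = 848 + 1358*(-943) = 848 - 1280594 = -1279746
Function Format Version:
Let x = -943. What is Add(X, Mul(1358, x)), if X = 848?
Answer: -1279746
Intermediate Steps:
Add(X, Mul(1358, x)) = Add(848, Mul(1358, -943)) = Add(848, -1280594) = -1279746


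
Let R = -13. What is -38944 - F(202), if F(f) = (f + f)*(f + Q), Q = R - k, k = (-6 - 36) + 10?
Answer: -128228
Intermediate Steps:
k = -32 (k = -42 + 10 = -32)
Q = 19 (Q = -13 - 1*(-32) = -13 + 32 = 19)
F(f) = 2*f*(19 + f) (F(f) = (f + f)*(f + 19) = (2*f)*(19 + f) = 2*f*(19 + f))
-38944 - F(202) = -38944 - 2*202*(19 + 202) = -38944 - 2*202*221 = -38944 - 1*89284 = -38944 - 89284 = -128228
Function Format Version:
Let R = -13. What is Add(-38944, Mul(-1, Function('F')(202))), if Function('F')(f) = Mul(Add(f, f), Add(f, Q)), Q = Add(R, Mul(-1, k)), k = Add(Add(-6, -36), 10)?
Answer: -128228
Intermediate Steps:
k = -32 (k = Add(-42, 10) = -32)
Q = 19 (Q = Add(-13, Mul(-1, -32)) = Add(-13, 32) = 19)
Function('F')(f) = Mul(2, f, Add(19, f)) (Function('F')(f) = Mul(Add(f, f), Add(f, 19)) = Mul(Mul(2, f), Add(19, f)) = Mul(2, f, Add(19, f)))
Add(-38944, Mul(-1, Function('F')(202))) = Add(-38944, Mul(-1, Mul(2, 202, Add(19, 202)))) = Add(-38944, Mul(-1, Mul(2, 202, 221))) = Add(-38944, Mul(-1, 89284)) = Add(-38944, -89284) = -128228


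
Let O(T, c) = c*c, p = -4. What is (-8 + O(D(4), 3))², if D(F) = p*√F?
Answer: 1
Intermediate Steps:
D(F) = -4*√F
O(T, c) = c²
(-8 + O(D(4), 3))² = (-8 + 3²)² = (-8 + 9)² = 1² = 1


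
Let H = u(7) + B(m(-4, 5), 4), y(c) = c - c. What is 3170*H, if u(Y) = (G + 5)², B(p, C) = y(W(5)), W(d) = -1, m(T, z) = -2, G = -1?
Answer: 50720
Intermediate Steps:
y(c) = 0
B(p, C) = 0
u(Y) = 16 (u(Y) = (-1 + 5)² = 4² = 16)
H = 16 (H = 16 + 0 = 16)
3170*H = 3170*16 = 50720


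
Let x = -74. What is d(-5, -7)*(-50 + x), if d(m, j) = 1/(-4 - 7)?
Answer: 124/11 ≈ 11.273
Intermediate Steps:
d(m, j) = -1/11 (d(m, j) = 1/(-11) = -1/11)
d(-5, -7)*(-50 + x) = -(-50 - 74)/11 = -1/11*(-124) = 124/11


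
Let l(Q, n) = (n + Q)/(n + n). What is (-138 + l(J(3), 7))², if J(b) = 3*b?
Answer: 917764/49 ≈ 18730.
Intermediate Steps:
l(Q, n) = (Q + n)/(2*n) (l(Q, n) = (Q + n)/((2*n)) = (Q + n)*(1/(2*n)) = (Q + n)/(2*n))
(-138 + l(J(3), 7))² = (-138 + (½)*(3*3 + 7)/7)² = (-138 + (½)*(⅐)*(9 + 7))² = (-138 + (½)*(⅐)*16)² = (-138 + 8/7)² = (-958/7)² = 917764/49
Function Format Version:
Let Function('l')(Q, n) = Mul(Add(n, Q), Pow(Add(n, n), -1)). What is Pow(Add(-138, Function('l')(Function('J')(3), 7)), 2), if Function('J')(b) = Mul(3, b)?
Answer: Rational(917764, 49) ≈ 18730.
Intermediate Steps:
Function('l')(Q, n) = Mul(Rational(1, 2), Pow(n, -1), Add(Q, n)) (Function('l')(Q, n) = Mul(Add(Q, n), Pow(Mul(2, n), -1)) = Mul(Add(Q, n), Mul(Rational(1, 2), Pow(n, -1))) = Mul(Rational(1, 2), Pow(n, -1), Add(Q, n)))
Pow(Add(-138, Function('l')(Function('J')(3), 7)), 2) = Pow(Add(-138, Mul(Rational(1, 2), Pow(7, -1), Add(Mul(3, 3), 7))), 2) = Pow(Add(-138, Mul(Rational(1, 2), Rational(1, 7), Add(9, 7))), 2) = Pow(Add(-138, Mul(Rational(1, 2), Rational(1, 7), 16)), 2) = Pow(Add(-138, Rational(8, 7)), 2) = Pow(Rational(-958, 7), 2) = Rational(917764, 49)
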